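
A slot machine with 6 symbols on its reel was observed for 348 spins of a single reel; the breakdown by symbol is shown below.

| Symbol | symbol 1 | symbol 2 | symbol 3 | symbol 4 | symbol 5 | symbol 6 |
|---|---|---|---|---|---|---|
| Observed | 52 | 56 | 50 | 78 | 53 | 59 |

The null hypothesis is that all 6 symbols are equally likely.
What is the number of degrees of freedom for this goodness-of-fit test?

There are k = 6 categories and no parameters were estimated from the data, so df = 6 − 1 = 5.

5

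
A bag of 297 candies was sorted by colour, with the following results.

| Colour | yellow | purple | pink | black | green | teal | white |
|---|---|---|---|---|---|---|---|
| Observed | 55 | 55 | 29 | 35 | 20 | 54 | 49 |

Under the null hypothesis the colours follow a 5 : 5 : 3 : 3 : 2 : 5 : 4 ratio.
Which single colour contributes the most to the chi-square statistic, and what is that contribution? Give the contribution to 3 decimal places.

white, 0.568

Ratio total = 27. Expected counts: 297×5/27 = 55, 297×5/27 = 55, 297×3/27 = 33, 297×3/27 = 33, 297×2/27 = 22, 297×5/27 = 55, 297×4/27 = 44.
cat         O        E   (O−E)²/E
yellow     55       55     0.0000
purple     55       55     0.0000
pink       29       33     0.4848
black      35       33     0.1212
green      20       22     0.1818
teal       54       55     0.0182
white      49       44     0.5682
The largest term is for white: 0.568.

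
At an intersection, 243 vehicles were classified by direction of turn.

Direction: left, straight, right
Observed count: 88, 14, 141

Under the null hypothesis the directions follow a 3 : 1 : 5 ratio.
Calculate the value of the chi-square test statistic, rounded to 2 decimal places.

Ratio total = 9. Expected counts: 243×3/9 = 81, 243×1/9 = 27, 243×5/9 = 135.
left: (88 − 81)²/81 = 49/81 = 0.605
straight: (14 − 27)²/27 = 169/27 = 6.259
right: (141 − 135)²/135 = 36/135 = 0.267
Sum = 7.13

7.13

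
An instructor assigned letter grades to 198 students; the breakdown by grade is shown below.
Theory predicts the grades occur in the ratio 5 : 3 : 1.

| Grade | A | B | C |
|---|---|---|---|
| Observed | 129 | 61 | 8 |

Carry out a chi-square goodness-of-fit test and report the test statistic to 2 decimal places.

Ratio total = 9. Expected counts: 198×5/9 = 110, 198×3/9 = 66, 198×1/9 = 22.
cat         O        E   (O−E)²/E
A         129      110      3.282
B          61       66      0.379
C           8       22      8.909
Sum = 12.57

12.57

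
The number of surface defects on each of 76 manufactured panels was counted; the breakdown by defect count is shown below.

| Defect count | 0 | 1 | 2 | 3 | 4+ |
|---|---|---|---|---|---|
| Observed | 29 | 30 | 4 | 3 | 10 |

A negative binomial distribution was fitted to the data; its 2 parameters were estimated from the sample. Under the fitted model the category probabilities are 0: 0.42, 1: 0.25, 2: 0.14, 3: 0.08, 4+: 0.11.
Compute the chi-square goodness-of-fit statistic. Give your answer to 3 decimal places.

Expected counts E_i = n·p_i: 76×0.42 = 31.92, 76×0.25 = 19, 76×0.14 = 10.64, 76×0.08 = 6.08, 76×0.11 = 8.36.
χ² = (29−31.92)²/31.92 + (30−19)²/19 + (4−10.64)²/10.64 + (3−6.08)²/6.08 + (10−8.36)²/8.36
   = 0.2671 + 6.3684 + 4.1438 + 1.5603 + 0.3217
Sum = 12.661

12.661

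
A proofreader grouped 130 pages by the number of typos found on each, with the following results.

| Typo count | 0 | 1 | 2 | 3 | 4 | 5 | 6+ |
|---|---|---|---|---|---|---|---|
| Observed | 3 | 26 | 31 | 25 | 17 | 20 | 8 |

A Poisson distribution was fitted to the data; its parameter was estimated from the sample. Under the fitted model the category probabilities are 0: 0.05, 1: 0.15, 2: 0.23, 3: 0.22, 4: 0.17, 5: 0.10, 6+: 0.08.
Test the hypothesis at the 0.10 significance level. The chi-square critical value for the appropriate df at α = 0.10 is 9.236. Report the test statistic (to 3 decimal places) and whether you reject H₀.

10.045; reject

Expected counts E_i = n·p_i: 130×0.05 = 6.5, 130×0.15 = 19.5, 130×0.23 = 29.9, 130×0.22 = 28.6, 130×0.17 = 22.1, 130×0.10 = 13, 130×0.08 = 10.4.
cat         O        E   (O−E)²/E
0           3      6.5     1.8846
1          26     19.5     2.1667
2          31     29.9     0.0405
3          25     28.6     0.4531
4          17     22.1     1.1769
5          20       13     3.7692
6+          8     10.4     0.5538
Sum = 10.045
df = 5. Since 10.045 > 9.236, we reject H₀.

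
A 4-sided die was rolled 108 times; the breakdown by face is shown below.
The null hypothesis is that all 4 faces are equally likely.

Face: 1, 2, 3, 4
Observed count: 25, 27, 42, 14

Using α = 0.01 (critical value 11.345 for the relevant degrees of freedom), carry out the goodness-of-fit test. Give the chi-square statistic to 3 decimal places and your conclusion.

Under H₀ each category has probability 1/4, so each expected count is 108/4 = 27.
cat         O        E   (O−E)²/E
1          25       27     0.1481
2          27       27     0.0000
3          42       27     8.3333
4          14       27     6.2593
Sum = 14.741
df = 3. Since 14.741 > 11.345, we reject H₀.

14.741; reject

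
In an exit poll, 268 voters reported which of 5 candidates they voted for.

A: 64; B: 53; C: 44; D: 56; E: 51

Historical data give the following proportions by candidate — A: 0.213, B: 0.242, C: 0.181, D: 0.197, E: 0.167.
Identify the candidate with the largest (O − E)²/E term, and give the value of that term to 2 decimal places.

B, 2.17

Expected counts E_i = n·p_i: 268×0.213 = 57.084, 268×0.242 = 64.856, 268×0.181 = 48.508, 268×0.197 = 52.796, 268×0.167 = 44.756.
χ² = (64−57.084)²/57.084 + (53−64.856)²/64.856 + (44−48.508)²/48.508 + (56−52.796)²/52.796 + (51−44.756)²/44.756
   = 0.838 + 2.167 + 0.419 + 0.194 + 0.871
The largest term is for B: 2.17.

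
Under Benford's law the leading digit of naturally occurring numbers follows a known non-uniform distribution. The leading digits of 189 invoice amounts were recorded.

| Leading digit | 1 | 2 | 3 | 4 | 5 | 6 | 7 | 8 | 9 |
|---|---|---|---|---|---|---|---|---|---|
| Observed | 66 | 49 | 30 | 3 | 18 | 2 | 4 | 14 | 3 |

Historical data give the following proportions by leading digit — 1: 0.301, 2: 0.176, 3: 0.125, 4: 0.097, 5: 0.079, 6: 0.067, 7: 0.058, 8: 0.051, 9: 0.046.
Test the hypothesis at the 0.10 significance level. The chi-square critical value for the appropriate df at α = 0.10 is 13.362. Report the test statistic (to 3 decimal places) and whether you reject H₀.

Expected counts E_i = n·p_i: 189×0.301 = 56.889, 189×0.176 = 33.264, 189×0.125 = 23.625, 189×0.097 = 18.333, 189×0.079 = 14.931, 189×0.067 = 12.663, 189×0.058 = 10.962, 189×0.051 = 9.639, 189×0.046 = 8.694.
χ² = (66−56.889)²/56.889 + (49−33.264)²/33.264 + (30−23.625)²/23.625 + (3−18.333)²/18.333 + (18−14.931)²/14.931 + (2−12.663)²/12.663 + (4−10.962)²/10.962 + (14−9.639)²/9.639 + (3−8.694)²/8.694
   = 1.4592 + 7.4441 + 1.7202 + 12.8239 + 0.6308 + 8.9789 + 4.4216 + 1.9731 + 3.7292
Sum = 43.181
df = 8. Since 43.181 > 13.362, we reject H₀.

43.181; reject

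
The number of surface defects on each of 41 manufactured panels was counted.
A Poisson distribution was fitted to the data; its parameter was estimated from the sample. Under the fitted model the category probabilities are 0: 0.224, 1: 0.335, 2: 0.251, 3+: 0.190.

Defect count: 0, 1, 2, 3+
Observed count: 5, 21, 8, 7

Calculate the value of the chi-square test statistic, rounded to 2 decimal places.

Expected counts E_i = n·p_i: 41×0.224 = 9.184, 41×0.335 = 13.735, 41×0.251 = 10.291, 41×0.190 = 7.79.
χ² = (5−9.184)²/9.184 + (21−13.735)²/13.735 + (8−10.291)²/10.291 + (7−7.79)²/7.79
   = 1.906 + 3.843 + 0.510 + 0.080
Sum = 6.34

6.34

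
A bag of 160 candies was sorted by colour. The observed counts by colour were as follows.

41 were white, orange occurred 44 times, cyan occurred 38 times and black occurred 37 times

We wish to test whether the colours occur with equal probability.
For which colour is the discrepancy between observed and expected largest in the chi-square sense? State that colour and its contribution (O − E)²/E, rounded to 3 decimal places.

Under H₀ each category has probability 1/4, so each expected count is 160/4 = 40.
χ² = (41−40)²/40 + (44−40)²/40 + (38−40)²/40 + (37−40)²/40
   = 0.0250 + 0.4000 + 0.1000 + 0.2250
The largest term is for orange: 0.400.

orange, 0.400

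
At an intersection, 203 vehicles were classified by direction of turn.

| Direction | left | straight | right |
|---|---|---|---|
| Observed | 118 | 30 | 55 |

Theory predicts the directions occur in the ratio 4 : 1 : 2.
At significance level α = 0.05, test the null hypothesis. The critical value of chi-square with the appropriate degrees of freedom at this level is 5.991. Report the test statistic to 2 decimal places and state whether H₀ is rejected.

Ratio total = 7. Expected counts: 203×4/7 = 116, 203×1/7 = 29, 203×2/7 = 58.
cat           O        E   (O−E)²/E
left        118      116      0.034
straight     30       29      0.034
right        55       58      0.155
Sum = 0.22
df = 2. Since 0.22 < 5.991, we do not reject H₀.

0.22; do not reject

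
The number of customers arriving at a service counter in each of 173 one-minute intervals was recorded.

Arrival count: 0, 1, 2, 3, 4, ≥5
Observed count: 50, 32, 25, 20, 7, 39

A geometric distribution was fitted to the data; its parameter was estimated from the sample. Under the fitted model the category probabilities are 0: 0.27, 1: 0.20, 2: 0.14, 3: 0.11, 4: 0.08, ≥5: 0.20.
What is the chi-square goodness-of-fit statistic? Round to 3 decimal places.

Expected counts E_i = n·p_i: 173×0.27 = 46.71, 173×0.20 = 34.6, 173×0.14 = 24.22, 173×0.11 = 19.03, 173×0.08 = 13.84, 173×0.20 = 34.6.
0: (50 − 46.71)²/46.71 = 10.8241/46.71 = 0.2317
1: (32 − 34.6)²/34.6 = 6.76/34.6 = 0.1954
2: (25 − 24.22)²/24.22 = 0.6084/24.22 = 0.0251
3: (20 − 19.03)²/19.03 = 0.9409/19.03 = 0.0494
4: (7 − 13.84)²/13.84 = 46.7856/13.84 = 3.3805
≥5: (39 − 34.6)²/34.6 = 19.36/34.6 = 0.5595
Sum = 4.442

4.442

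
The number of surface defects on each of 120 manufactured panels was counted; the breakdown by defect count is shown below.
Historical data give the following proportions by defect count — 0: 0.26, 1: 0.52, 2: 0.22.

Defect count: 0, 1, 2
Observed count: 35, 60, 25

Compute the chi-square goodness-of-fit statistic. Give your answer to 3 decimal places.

Expected counts E_i = n·p_i: 120×0.26 = 31.2, 120×0.52 = 62.4, 120×0.22 = 26.4.
0: (35 − 31.2)²/31.2 = 14.44/31.2 = 0.4628
1: (60 − 62.4)²/62.4 = 5.76/62.4 = 0.0923
2: (25 − 26.4)²/26.4 = 1.96/26.4 = 0.0742
Sum = 0.629

0.629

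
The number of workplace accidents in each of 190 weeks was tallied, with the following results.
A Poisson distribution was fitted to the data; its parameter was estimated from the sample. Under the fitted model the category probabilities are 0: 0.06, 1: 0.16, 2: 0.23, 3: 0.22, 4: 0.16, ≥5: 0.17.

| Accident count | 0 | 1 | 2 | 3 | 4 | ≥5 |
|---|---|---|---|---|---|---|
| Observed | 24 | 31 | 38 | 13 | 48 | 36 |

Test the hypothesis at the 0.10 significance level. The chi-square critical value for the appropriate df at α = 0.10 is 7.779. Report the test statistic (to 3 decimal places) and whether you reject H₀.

Expected counts E_i = n·p_i: 190×0.06 = 11.4, 190×0.16 = 30.4, 190×0.23 = 43.7, 190×0.22 = 41.8, 190×0.16 = 30.4, 190×0.17 = 32.3.
0: (24 − 11.4)²/11.4 = 158.76/11.4 = 13.9263
1: (31 − 30.4)²/30.4 = 0.36/30.4 = 0.0118
2: (38 − 43.7)²/43.7 = 32.49/43.7 = 0.7435
3: (13 − 41.8)²/41.8 = 829.44/41.8 = 19.8431
4: (48 − 30.4)²/30.4 = 309.76/30.4 = 10.1895
≥5: (36 − 32.3)²/32.3 = 13.69/32.3 = 0.4238
Sum = 45.138
df = 4. Since 45.138 > 7.779, we reject H₀.

45.138; reject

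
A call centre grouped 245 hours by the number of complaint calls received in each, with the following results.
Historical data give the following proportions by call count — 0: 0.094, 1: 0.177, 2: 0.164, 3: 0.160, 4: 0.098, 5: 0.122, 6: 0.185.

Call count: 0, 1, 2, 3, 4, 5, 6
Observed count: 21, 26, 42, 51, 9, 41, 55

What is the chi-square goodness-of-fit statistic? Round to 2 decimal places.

Expected counts E_i = n·p_i: 245×0.094 = 23.03, 245×0.177 = 43.365, 245×0.164 = 40.18, 245×0.160 = 39.2, 245×0.098 = 24.01, 245×0.122 = 29.89, 245×0.185 = 45.325.
0: (21 − 23.03)²/23.03 = 4.1209/23.03 = 0.179
1: (26 − 43.365)²/43.365 = 301.543225/43.365 = 6.954
2: (42 − 40.18)²/40.18 = 3.3124/40.18 = 0.082
3: (51 − 39.2)²/39.2 = 139.24/39.2 = 3.552
4: (9 − 24.01)²/24.01 = 225.3001/24.01 = 9.384
5: (41 − 29.89)²/29.89 = 123.4321/29.89 = 4.130
6: (55 − 45.325)²/45.325 = 93.605625/45.325 = 2.065
Sum = 26.35

26.35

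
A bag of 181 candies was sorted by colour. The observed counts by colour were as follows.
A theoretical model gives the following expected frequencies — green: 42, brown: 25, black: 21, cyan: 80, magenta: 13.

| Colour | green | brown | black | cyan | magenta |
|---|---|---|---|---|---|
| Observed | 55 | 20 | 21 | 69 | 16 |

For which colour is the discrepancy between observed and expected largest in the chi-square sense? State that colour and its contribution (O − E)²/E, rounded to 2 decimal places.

χ² = (55−42)²/42 + (20−25)²/25 + (21−21)²/21 + (69−80)²/80 + (16−13)²/13
   = 4.024 + 1.000 + 0.000 + 1.513 + 0.692
The largest term is for green: 4.02.

green, 4.02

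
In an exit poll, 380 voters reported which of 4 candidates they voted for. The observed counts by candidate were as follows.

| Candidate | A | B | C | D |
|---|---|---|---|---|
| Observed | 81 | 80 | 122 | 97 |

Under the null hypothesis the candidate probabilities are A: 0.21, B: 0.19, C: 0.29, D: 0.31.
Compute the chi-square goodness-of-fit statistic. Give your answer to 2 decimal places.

5.80

Expected counts E_i = n·p_i: 380×0.21 = 79.8, 380×0.19 = 72.2, 380×0.29 = 110.2, 380×0.31 = 117.8.
χ² = (81−79.8)²/79.8 + (80−72.2)²/72.2 + (122−110.2)²/110.2 + (97−117.8)²/117.8
   = 0.018 + 0.843 + 1.264 + 3.673
Sum = 5.80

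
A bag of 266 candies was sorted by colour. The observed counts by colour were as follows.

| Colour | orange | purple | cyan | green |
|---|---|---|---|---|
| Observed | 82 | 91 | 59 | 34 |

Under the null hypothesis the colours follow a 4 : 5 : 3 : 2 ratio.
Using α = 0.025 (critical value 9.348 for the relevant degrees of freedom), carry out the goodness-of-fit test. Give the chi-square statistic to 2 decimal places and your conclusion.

Ratio total = 14. Expected counts: 266×4/14 = 76, 266×5/14 = 95, 266×3/14 = 57, 266×2/14 = 38.
orange: (82 − 76)²/76 = 36/76 = 0.474
purple: (91 − 95)²/95 = 16/95 = 0.168
cyan: (59 − 57)²/57 = 4/57 = 0.070
green: (34 − 38)²/38 = 16/38 = 0.421
Sum = 1.13
df = 3. Since 1.13 < 9.348, we do not reject H₀.

1.13; do not reject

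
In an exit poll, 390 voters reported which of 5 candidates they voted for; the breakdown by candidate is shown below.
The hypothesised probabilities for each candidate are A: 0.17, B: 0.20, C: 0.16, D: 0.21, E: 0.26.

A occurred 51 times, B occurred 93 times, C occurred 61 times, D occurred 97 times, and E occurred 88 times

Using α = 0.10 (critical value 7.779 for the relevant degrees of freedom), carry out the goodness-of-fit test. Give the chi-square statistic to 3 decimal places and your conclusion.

11.002; reject

Expected counts E_i = n·p_i: 390×0.17 = 66.3, 390×0.20 = 78, 390×0.16 = 62.4, 390×0.21 = 81.9, 390×0.26 = 101.4.
cat         O        E   (O−E)²/E
A          51     66.3     3.5308
B          93       78     2.8846
C          61     62.4     0.0314
D          97     81.9     2.7840
E          88    101.4     1.7708
Sum = 11.002
df = 4. Since 11.002 > 7.779, we reject H₀.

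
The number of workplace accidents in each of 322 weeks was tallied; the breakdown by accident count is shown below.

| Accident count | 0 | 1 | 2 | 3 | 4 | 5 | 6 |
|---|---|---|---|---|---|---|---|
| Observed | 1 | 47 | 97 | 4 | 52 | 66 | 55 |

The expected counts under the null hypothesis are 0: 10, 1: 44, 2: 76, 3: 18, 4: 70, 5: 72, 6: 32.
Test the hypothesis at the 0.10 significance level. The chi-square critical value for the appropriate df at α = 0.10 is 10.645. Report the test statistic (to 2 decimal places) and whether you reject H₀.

cat         O        E   (O−E)²/E
0           1       10      8.100
1          47       44      0.205
2          97       76      5.803
3           4       18     10.889
4          52       70      4.629
5          66       72      0.500
6          55       32     16.531
Sum = 46.66
df = 6. Since 46.66 > 10.645, we reject H₀.

46.66; reject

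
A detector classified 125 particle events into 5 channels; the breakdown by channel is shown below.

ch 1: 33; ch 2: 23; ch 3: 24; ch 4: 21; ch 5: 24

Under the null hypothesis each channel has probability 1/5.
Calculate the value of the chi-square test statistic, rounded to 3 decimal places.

Expected count for each of the 5 categories: 125/5 = 25.
cat         O        E   (O−E)²/E
ch 1       33       25     2.5600
ch 2       23       25     0.1600
ch 3       24       25     0.0400
ch 4       21       25     0.6400
ch 5       24       25     0.0400
Sum = 3.440

3.440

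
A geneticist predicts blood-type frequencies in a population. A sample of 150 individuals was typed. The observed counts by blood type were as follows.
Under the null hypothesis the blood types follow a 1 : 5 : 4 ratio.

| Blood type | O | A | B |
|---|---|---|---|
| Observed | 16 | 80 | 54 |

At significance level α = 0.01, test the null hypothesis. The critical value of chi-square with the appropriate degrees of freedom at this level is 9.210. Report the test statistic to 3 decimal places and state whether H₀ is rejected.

1.000; do not reject

Ratio total = 10. Expected counts: 150×1/10 = 15, 150×5/10 = 75, 150×4/10 = 60.
cat         O        E   (O−E)²/E
O          16       15     0.0667
A          80       75     0.3333
B          54       60     0.6000
Sum = 1.000
df = 2. Since 1.000 < 9.210, we do not reject H₀.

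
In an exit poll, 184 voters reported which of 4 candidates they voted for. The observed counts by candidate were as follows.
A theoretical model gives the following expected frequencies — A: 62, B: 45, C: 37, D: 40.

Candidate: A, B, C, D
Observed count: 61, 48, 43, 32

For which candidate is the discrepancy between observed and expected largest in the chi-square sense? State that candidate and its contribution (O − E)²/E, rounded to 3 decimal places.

D, 1.600

χ² = (61−62)²/62 + (48−45)²/45 + (43−37)²/37 + (32−40)²/40
   = 0.0161 + 0.2000 + 0.9730 + 1.6000
The largest term is for D: 1.600.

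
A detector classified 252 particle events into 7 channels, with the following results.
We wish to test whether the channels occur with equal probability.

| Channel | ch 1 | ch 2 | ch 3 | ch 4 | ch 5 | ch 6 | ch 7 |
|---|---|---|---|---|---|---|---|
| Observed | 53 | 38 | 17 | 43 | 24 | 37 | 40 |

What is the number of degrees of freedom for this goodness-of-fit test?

There are k = 7 categories and no parameters were estimated from the data, so df = 7 − 1 = 6.

6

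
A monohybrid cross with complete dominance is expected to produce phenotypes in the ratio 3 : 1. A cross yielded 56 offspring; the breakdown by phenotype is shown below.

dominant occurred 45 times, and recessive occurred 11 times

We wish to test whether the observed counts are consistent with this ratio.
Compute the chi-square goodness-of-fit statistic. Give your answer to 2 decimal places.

0.86

Ratio total = 4. Expected counts: 56×3/4 = 42, 56×1/4 = 14.
χ² = (45−42)²/42 + (11−14)²/14
   = 0.214 + 0.643
Sum = 0.86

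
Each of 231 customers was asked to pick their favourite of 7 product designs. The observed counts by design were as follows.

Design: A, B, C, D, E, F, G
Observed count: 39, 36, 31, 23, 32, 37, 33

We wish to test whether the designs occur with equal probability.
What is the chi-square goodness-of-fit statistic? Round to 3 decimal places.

Under H₀ each category has probability 1/7, so each expected count is 231/7 = 33.
A: (39 − 33)²/33 = 36/33 = 1.0909
B: (36 − 33)²/33 = 9/33 = 0.2727
C: (31 − 33)²/33 = 4/33 = 0.1212
D: (23 − 33)²/33 = 100/33 = 3.0303
E: (32 − 33)²/33 = 1/33 = 0.0303
F: (37 − 33)²/33 = 16/33 = 0.4848
G: (33 − 33)²/33 = 0/33 = 0.0000
Sum = 5.030

5.030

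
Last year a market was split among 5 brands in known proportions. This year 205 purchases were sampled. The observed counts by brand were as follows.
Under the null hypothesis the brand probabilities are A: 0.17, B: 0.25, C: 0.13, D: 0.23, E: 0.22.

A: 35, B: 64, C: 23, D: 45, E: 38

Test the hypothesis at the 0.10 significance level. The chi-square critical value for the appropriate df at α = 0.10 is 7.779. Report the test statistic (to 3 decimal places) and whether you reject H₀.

Expected counts E_i = n·p_i: 205×0.17 = 34.85, 205×0.25 = 51.25, 205×0.13 = 26.65, 205×0.23 = 47.15, 205×0.22 = 45.1.
A: (35 − 34.85)²/34.85 = 0.0225/34.85 = 0.0006
B: (64 − 51.25)²/51.25 = 162.5625/51.25 = 3.1720
C: (23 − 26.65)²/26.65 = 13.3225/26.65 = 0.4999
D: (45 − 47.15)²/47.15 = 4.6225/47.15 = 0.0980
E: (38 − 45.1)²/45.1 = 50.41/45.1 = 1.1177
Sum = 4.888
df = 4. Since 4.888 < 7.779, we do not reject H₀.

4.888; do not reject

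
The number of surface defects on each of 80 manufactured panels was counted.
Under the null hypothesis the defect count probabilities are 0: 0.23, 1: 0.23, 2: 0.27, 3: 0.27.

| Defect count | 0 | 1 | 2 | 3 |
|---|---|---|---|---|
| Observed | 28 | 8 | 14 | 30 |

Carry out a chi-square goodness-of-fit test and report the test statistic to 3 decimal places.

16.828

Expected counts E_i = n·p_i: 80×0.23 = 18.4, 80×0.23 = 18.4, 80×0.27 = 21.6, 80×0.27 = 21.6.
χ² = (28−18.4)²/18.4 + (8−18.4)²/18.4 + (14−21.6)²/21.6 + (30−21.6)²/21.6
   = 5.0087 + 5.8783 + 2.6741 + 3.2667
Sum = 16.828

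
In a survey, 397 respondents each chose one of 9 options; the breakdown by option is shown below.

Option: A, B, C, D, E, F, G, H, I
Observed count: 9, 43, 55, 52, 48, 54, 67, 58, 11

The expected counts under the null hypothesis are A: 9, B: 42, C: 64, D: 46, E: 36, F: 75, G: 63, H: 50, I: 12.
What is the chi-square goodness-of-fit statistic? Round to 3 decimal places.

χ² = (9−9)²/9 + (43−42)²/42 + (55−64)²/64 + (52−46)²/46 + (48−36)²/36 + (54−75)²/75 + (67−63)²/63 + (58−50)²/50 + (11−12)²/12
   = 0.0000 + 0.0238 + 1.2656 + 0.7826 + 4.0000 + 5.8800 + 0.2540 + 1.2800 + 0.0833
Sum = 13.569

13.569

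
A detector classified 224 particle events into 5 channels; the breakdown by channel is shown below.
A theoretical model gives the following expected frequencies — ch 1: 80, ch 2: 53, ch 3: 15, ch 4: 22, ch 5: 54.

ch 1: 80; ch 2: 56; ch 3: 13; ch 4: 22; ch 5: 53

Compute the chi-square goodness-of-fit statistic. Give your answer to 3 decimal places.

0.455

cat         O        E   (O−E)²/E
ch 1       80       80     0.0000
ch 2       56       53     0.1698
ch 3       13       15     0.2667
ch 4       22       22     0.0000
ch 5       53       54     0.0185
Sum = 0.455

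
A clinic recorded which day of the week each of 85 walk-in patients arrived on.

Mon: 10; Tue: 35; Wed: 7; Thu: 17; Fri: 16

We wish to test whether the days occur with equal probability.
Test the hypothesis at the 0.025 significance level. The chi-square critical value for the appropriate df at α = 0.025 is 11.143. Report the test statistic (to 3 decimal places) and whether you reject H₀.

Expected count for each of the 5 categories: 85/5 = 17.
Mon: (10 − 17)²/17 = 49/17 = 2.8824
Tue: (35 − 17)²/17 = 324/17 = 19.0588
Wed: (7 − 17)²/17 = 100/17 = 5.8824
Thu: (17 − 17)²/17 = 0/17 = 0.0000
Fri: (16 − 17)²/17 = 1/17 = 0.0588
Sum = 27.882
df = 4. Since 27.882 > 11.143, we reject H₀.

27.882; reject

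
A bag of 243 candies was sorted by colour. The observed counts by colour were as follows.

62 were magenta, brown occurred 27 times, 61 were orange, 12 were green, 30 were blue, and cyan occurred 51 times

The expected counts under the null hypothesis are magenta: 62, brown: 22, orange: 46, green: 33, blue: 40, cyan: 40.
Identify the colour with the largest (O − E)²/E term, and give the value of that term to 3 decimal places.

χ² = (62−62)²/62 + (27−22)²/22 + (61−46)²/46 + (12−33)²/33 + (30−40)²/40 + (51−40)²/40
   = 0.0000 + 1.1364 + 4.8913 + 13.3636 + 2.5000 + 3.0250
The largest term is for green: 13.364.

green, 13.364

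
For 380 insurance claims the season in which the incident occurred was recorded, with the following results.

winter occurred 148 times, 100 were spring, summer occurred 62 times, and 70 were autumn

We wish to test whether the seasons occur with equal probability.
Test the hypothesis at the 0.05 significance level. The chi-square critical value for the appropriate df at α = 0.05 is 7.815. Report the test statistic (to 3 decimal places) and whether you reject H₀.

47.874; reject

Under H₀ each category has probability 1/4, so each expected count is 380/4 = 95.
winter: (148 − 95)²/95 = 2809/95 = 29.5684
spring: (100 − 95)²/95 = 25/95 = 0.2632
summer: (62 − 95)²/95 = 1089/95 = 11.4632
autumn: (70 − 95)²/95 = 625/95 = 6.5789
Sum = 47.874
df = 3. Since 47.874 > 7.815, we reject H₀.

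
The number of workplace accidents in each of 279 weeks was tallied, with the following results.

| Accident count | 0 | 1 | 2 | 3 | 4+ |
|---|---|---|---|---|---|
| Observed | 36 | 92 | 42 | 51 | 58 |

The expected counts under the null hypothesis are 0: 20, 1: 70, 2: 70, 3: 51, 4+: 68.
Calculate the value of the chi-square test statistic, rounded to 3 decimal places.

χ² = (36−20)²/20 + (92−70)²/70 + (42−70)²/70 + (51−51)²/51 + (58−68)²/68
   = 12.8000 + 6.9143 + 11.2000 + 0.0000 + 1.4706
Sum = 32.385

32.385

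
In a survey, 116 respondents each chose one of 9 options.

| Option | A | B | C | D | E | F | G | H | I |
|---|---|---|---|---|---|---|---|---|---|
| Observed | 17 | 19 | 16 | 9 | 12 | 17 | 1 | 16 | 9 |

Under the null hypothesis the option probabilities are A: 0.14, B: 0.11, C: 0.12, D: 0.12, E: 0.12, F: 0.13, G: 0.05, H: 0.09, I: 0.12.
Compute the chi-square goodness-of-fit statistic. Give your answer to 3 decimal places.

Expected counts E_i = n·p_i: 116×0.14 = 16.24, 116×0.11 = 12.76, 116×0.12 = 13.92, 116×0.12 = 13.92, 116×0.12 = 13.92, 116×0.13 = 15.08, 116×0.05 = 5.8, 116×0.09 = 10.44, 116×0.12 = 13.92.
cat         O        E   (O−E)²/E
A          17    16.24     0.0356
B          19    12.76     3.0515
C          16    13.92     0.3108
D           9    13.92     1.7390
E          12    13.92     0.2648
F          17    15.08     0.2445
G           1      5.8     3.9724
H          16    10.44     2.9611
I           9    13.92     1.7390
Sum = 14.319

14.319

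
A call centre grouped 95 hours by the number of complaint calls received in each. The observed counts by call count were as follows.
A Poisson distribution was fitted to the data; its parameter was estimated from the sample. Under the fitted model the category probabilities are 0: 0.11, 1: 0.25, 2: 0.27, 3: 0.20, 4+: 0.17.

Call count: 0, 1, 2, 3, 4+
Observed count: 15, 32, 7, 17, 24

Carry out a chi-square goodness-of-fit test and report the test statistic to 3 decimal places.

22.433

Expected counts E_i = n·p_i: 95×0.11 = 10.45, 95×0.25 = 23.75, 95×0.27 = 25.65, 95×0.20 = 19, 95×0.17 = 16.15.
cat         O        E   (O−E)²/E
0          15    10.45     1.9811
1          32    23.75     2.8658
2           7    25.65    13.5603
3          17       19     0.2105
4+         24    16.15     3.8156
Sum = 22.433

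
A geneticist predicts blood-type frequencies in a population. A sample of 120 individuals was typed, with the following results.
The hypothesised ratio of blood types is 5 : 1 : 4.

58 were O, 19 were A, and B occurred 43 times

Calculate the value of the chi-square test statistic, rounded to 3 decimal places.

4.671

Ratio total = 10. Expected counts: 120×5/10 = 60, 120×1/10 = 12, 120×4/10 = 48.
χ² = (58−60)²/60 + (19−12)²/12 + (43−48)²/48
   = 0.0667 + 4.0833 + 0.5208
Sum = 4.671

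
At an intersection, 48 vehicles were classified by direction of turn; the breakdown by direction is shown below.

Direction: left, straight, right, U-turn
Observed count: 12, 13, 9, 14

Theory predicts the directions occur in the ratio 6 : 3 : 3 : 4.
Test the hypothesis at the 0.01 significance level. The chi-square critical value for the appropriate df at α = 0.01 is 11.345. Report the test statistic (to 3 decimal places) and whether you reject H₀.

Ratio total = 16. Expected counts: 48×6/16 = 18, 48×3/16 = 9, 48×3/16 = 9, 48×4/16 = 12.
cat           O        E   (O−E)²/E
left         12       18     2.0000
straight     13        9     1.7778
right         9        9     0.0000
U-turn       14       12     0.3333
Sum = 4.111
df = 3. Since 4.111 < 11.345, we do not reject H₀.

4.111; do not reject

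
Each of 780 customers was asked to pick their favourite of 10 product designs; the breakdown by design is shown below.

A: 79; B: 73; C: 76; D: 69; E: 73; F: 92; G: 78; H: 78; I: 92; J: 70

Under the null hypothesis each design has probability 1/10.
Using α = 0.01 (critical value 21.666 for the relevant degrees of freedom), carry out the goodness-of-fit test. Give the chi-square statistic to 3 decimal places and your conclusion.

7.590; do not reject

Under H₀ each category has probability 1/10, so each expected count is 780/10 = 78.
cat         O        E   (O−E)²/E
A          79       78     0.0128
B          73       78     0.3205
C          76       78     0.0513
D          69       78     1.0385
E          73       78     0.3205
F          92       78     2.5128
G          78       78     0.0000
H          78       78     0.0000
I          92       78     2.5128
J          70       78     0.8205
Sum = 7.590
df = 9. Since 7.590 < 21.666, we do not reject H₀.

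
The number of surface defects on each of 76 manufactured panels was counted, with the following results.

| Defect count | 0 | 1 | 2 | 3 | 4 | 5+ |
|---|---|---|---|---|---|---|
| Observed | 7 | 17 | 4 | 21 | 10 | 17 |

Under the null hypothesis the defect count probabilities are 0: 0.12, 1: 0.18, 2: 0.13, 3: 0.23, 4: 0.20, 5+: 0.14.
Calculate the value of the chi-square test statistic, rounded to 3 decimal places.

Expected counts E_i = n·p_i: 76×0.12 = 9.12, 76×0.18 = 13.68, 76×0.13 = 9.88, 76×0.23 = 17.48, 76×0.20 = 15.2, 76×0.14 = 10.64.
cat         O        E   (O−E)²/E
0           7     9.12     0.4928
1          17    13.68     0.8057
2           4     9.88     3.4994
3          21    17.48     0.7088
4          10     15.2     1.7789
5+         17    10.64     3.8017
Sum = 11.087

11.087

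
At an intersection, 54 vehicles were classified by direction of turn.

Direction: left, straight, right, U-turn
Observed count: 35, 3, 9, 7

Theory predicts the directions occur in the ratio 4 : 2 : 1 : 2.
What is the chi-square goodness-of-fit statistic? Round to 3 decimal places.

15.375

Ratio total = 9. Expected counts: 54×4/9 = 24, 54×2/9 = 12, 54×1/9 = 6, 54×2/9 = 12.
cat           O        E   (O−E)²/E
left         35       24     5.0417
straight      3       12     6.7500
right         9        6     1.5000
U-turn        7       12     2.0833
Sum = 15.375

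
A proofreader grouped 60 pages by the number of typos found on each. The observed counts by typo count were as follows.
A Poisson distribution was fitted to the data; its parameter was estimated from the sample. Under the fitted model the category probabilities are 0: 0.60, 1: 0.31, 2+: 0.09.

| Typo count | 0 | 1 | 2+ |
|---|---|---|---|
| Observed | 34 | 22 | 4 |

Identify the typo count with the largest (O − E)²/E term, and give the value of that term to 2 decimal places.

Expected counts E_i = n·p_i: 60×0.60 = 36, 60×0.31 = 18.6, 60×0.09 = 5.4.
0: (34 − 36)²/36 = 4/36 = 0.111
1: (22 − 18.6)²/18.6 = 11.56/18.6 = 0.622
2+: (4 − 5.4)²/5.4 = 1.96/5.4 = 0.363
The largest term is for 1: 0.62.

1, 0.62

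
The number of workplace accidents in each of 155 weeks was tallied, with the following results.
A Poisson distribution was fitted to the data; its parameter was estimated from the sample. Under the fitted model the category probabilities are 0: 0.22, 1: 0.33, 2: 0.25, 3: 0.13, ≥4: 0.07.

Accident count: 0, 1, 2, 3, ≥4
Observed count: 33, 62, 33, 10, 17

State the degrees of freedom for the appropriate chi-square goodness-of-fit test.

There are k = 5 categories and 1 parameter estimated from the data, so df = 5 − 1 − 1 = 3.

3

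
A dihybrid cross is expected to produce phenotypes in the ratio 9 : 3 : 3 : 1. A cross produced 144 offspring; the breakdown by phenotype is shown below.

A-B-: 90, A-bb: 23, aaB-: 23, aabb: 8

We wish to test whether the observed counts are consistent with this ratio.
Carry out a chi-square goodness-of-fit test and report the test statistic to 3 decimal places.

Ratio total = 16. Expected counts: 144×9/16 = 81, 144×3/16 = 27, 144×3/16 = 27, 144×1/16 = 9.
A-B-: (90 − 81)²/81 = 81/81 = 1.0000
A-bb: (23 − 27)²/27 = 16/27 = 0.5926
aaB-: (23 − 27)²/27 = 16/27 = 0.5926
aabb: (8 − 9)²/9 = 1/9 = 0.1111
Sum = 2.296

2.296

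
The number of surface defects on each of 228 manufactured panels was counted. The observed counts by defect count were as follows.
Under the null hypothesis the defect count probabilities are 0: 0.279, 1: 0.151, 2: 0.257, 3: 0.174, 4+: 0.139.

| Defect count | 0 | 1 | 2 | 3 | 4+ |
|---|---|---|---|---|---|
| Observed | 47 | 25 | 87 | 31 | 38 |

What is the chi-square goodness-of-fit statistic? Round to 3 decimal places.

23.840

Expected counts E_i = n·p_i: 228×0.279 = 63.612, 228×0.151 = 34.428, 228×0.257 = 58.596, 228×0.174 = 39.672, 228×0.139 = 31.692.
χ² = (47−63.612)²/63.612 + (25−34.428)²/34.428 + (87−58.596)²/58.596 + (31−39.672)²/39.672 + (38−31.692)²/31.692
   = 4.3382 + 2.5818 + 13.7686 + 1.8956 + 1.2555
Sum = 23.840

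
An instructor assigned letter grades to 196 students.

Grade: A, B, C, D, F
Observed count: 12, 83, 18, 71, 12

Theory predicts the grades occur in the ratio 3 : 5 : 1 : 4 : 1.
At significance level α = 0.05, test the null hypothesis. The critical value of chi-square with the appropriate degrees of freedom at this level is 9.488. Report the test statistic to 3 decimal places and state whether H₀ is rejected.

Ratio total = 14. Expected counts: 196×3/14 = 42, 196×5/14 = 70, 196×1/14 = 14, 196×4/14 = 56, 196×1/14 = 14.
A: (12 − 42)²/42 = 900/42 = 21.4286
B: (83 − 70)²/70 = 169/70 = 2.4143
C: (18 − 14)²/14 = 16/14 = 1.1429
D: (71 − 56)²/56 = 225/56 = 4.0179
F: (12 − 14)²/14 = 4/14 = 0.2857
Sum = 29.289
df = 4. Since 29.289 > 9.488, we reject H₀.

29.289; reject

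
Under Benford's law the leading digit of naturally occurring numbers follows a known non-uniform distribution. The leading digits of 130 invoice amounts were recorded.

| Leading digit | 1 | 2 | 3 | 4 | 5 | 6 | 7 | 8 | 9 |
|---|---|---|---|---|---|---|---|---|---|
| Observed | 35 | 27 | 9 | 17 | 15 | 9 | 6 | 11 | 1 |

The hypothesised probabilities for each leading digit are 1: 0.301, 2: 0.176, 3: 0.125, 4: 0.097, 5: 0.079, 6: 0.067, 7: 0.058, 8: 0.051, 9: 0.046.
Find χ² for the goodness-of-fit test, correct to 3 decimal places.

15.471

Expected counts E_i = n·p_i: 130×0.301 = 39.13, 130×0.176 = 22.88, 130×0.125 = 16.25, 130×0.097 = 12.61, 130×0.079 = 10.27, 130×0.067 = 8.71, 130×0.058 = 7.54, 130×0.051 = 6.63, 130×0.046 = 5.98.
1: (35 − 39.13)²/39.13 = 17.0569/39.13 = 0.4359
2: (27 − 22.88)²/22.88 = 16.9744/22.88 = 0.7419
3: (9 − 16.25)²/16.25 = 52.5625/16.25 = 3.2346
4: (17 − 12.61)²/12.61 = 19.2721/12.61 = 1.5283
5: (15 − 10.27)²/10.27 = 22.3729/10.27 = 2.1785
6: (9 − 8.71)²/8.71 = 0.0841/8.71 = 0.0097
7: (6 − 7.54)²/7.54 = 2.3716/7.54 = 0.3145
8: (11 − 6.63)²/6.63 = 19.0969/6.63 = 2.8804
9: (1 − 5.98)²/5.98 = 24.8004/5.98 = 4.1472
Sum = 15.471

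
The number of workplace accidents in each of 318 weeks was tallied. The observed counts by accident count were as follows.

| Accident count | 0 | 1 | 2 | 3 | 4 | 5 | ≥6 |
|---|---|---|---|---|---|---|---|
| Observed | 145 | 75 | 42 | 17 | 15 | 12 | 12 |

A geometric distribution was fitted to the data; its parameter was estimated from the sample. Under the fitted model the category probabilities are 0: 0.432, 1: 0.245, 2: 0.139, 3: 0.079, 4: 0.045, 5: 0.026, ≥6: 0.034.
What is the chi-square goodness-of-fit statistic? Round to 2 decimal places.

Expected counts E_i = n·p_i: 318×0.432 = 137.376, 318×0.245 = 77.91, 318×0.139 = 44.202, 318×0.079 = 25.122, 318×0.045 = 14.31, 318×0.026 = 8.268, 318×0.034 = 10.812.
0: (145 − 137.376)²/137.376 = 58.125376/137.376 = 0.423
1: (75 − 77.91)²/77.91 = 8.4681/77.91 = 0.109
2: (42 − 44.202)²/44.202 = 4.848804/44.202 = 0.110
3: (17 − 25.122)²/25.122 = 65.966884/25.122 = 2.626
4: (15 − 14.31)²/14.31 = 0.4761/14.31 = 0.033
5: (12 − 8.268)²/8.268 = 13.927824/8.268 = 1.685
≥6: (12 − 10.812)²/10.812 = 1.411344/10.812 = 0.131
Sum = 5.12

5.12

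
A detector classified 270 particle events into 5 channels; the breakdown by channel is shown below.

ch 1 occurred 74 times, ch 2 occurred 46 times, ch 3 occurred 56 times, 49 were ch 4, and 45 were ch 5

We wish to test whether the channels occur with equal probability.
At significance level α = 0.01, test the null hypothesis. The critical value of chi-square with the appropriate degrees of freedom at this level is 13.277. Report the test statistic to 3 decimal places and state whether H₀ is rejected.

Expected count for each of the 5 categories: 270/5 = 54.
χ² = (74−54)²/54 + (46−54)²/54 + (56−54)²/54 + (49−54)²/54 + (45−54)²/54
   = 7.4074 + 1.1852 + 0.0741 + 0.4630 + 1.5000
Sum = 10.630
df = 4. Since 10.630 < 13.277, we do not reject H₀.

10.630; do not reject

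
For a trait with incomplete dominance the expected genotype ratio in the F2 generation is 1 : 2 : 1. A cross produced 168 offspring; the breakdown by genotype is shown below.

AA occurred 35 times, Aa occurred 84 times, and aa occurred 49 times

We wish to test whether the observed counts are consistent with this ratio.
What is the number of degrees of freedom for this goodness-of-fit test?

2

There are k = 3 categories and no parameters were estimated from the data, so df = 3 − 1 = 2.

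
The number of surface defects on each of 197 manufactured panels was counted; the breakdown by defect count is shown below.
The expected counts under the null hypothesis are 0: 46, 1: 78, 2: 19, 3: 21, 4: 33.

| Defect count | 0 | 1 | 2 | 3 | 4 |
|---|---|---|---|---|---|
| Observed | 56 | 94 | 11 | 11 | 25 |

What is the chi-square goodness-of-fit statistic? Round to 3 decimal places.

15.526

χ² = (56−46)²/46 + (94−78)²/78 + (11−19)²/19 + (11−21)²/21 + (25−33)²/33
   = 2.1739 + 3.2821 + 3.3684 + 4.7619 + 1.9394
Sum = 15.526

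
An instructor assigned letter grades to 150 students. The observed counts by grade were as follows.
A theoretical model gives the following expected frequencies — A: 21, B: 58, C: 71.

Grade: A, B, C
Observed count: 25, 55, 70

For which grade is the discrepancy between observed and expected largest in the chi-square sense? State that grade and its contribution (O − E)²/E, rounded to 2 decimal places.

A, 0.76

χ² = (25−21)²/21 + (55−58)²/58 + (70−71)²/71
   = 0.762 + 0.155 + 0.014
The largest term is for A: 0.76.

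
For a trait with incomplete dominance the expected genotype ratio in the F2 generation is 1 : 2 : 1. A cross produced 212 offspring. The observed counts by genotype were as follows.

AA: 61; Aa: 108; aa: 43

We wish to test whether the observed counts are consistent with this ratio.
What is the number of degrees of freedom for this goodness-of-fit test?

2

There are k = 3 categories and no parameters were estimated from the data, so df = 3 − 1 = 2.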